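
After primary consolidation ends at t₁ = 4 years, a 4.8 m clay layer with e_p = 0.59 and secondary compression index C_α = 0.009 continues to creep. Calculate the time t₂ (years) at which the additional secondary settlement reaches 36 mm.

t₂ ≈ 84.5 years

S_s = C_α·H/(1+e_p)·log₁₀(t₂/t₁) ⇒ log₁₀(t₂/t₁) = S_s·(1+e_p)/(C_α·H).
log₁₀(t₂/t₁) = 0.036 × (1+0.59) / (0.009×4.8) = 1.325
t₂ = t₁ × 10^1.325 = 4 × 21.13 = 84.54 years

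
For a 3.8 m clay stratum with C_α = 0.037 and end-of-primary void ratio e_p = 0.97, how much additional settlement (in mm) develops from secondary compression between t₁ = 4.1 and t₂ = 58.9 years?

Secondary compression: S_s = C_α·H/(1+e_p)·log₁₀(t₂/t₁)
S_s = 0.037×3.8/(1+0.97)×log₁₀(58.9/4.1)
    = 0.07137 × 1.157 = 0.0826 m

S_s ≈ 82.6 mm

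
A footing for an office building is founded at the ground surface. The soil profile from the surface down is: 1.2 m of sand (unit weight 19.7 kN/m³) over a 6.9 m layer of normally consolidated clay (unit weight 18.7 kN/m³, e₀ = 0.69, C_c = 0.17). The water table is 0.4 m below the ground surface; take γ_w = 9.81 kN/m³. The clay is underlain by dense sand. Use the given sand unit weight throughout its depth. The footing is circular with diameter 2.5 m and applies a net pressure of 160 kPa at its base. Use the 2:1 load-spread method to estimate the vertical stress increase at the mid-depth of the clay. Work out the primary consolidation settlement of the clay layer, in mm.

Mid-depth of clay below the ground surface: z = 1.2 + 6.9/2 = 4.65 m.
Total vertical stress at mid-clay: σ_v = 19.7×1.2 + 18.7×3.45 = 88.155 kPa.
Pore pressure: u = 9.81×(4.65 − 0.4) = 41.693 kPa.
Initial effective stress: σ'_0 = σ_v − u = 88.155 − 41.693 = 46.462 kPa.
Stress increase at mid-clay by the 2:1 spreading method:
Δσ ≈ qD²/(D+z)² = 160×2.5²/(2.5+4.65)² = 19.561 kPa
Final effective stress: σ'_f = σ'_0 + Δσ = 46.462 + 19.561 = 66.023 kPa.
Normally consolidated clay, so the full stress increment lies on the virgin compression line:
S_c = C_c·H/(1+e₀)·log₁₀(σ'_f/σ'_0) = 0.17×6.9/(1+0.69)×log₁₀(66.023/46.462)
    = 0.69408 × 0.1526 = 0.1059 m

S_c ≈ 106 mm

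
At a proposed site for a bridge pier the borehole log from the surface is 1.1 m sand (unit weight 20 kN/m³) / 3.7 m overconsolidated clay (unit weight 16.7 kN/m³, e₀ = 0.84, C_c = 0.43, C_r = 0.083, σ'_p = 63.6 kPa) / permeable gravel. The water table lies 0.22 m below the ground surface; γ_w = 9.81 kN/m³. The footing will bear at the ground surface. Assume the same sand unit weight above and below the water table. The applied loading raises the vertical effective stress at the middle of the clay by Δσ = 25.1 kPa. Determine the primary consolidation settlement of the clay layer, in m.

S_c ≈ 0.0488 m

Mid-depth of clay below the ground surface: z = 1.1 + 3.7/2 = 2.95 m.
Total vertical stress at mid-clay: σ_v = 20×1.1 + 16.7×1.85 = 52.895 kPa.
Pore pressure: u = 9.81×(2.95 − 0.22) = 26.781 kPa.
Initial effective stress: σ'_0 = σ_v − u = 52.895 − 26.781 = 26.114 kPa.
Final effective stress: σ'_f = 26.114 + 25.1 = 51.214 kPa.
σ'_f = 51.214 ≤ σ'_p = 63.6 kPa, so the clay remains overconsolidated and only the recompression index applies:
S_c = C_r·H/(1+e₀)·log₁₀(σ'_f/σ'_0) = 0.083×3.7/1.84×log₁₀(51.214/26.114)
    = 0.1669 × 0.29252 = 0.04882 m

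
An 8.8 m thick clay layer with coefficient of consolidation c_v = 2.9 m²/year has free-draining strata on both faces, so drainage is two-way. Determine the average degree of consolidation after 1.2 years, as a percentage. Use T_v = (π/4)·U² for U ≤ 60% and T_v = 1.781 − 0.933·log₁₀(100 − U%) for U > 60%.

Drainage path length: H_d = H/2 = 4.4 m (double drainage).
T_v = c_v·t/H_d² = 2.9×1.2/4.4² = 0.17975.
T_v = 0.17975 corresponds to the U ≤ 60% branch:
U = √(4T_v/π) = 0.4784

U ≈ 47.8 %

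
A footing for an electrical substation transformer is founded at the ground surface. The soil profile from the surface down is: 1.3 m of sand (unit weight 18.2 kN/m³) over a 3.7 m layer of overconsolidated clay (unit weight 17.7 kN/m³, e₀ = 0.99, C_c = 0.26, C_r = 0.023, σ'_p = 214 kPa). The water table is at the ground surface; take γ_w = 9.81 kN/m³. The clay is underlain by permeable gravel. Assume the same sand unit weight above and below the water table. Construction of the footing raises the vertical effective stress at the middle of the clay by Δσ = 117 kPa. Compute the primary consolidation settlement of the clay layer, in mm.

S_c ≈ 32 mm

Mid-depth of clay below the ground surface: z = 1.3 + 3.7/2 = 3.15 m.
Total vertical stress at mid-clay: σ_v = 18.2×1.3 + 17.7×1.85 = 56.405 kPa.
Pore pressure: u = 9.81×(3.15 − 0) = 30.902 kPa.
Initial effective stress: σ'_0 = σ_v − u = 56.405 − 30.902 = 25.503 kPa.
Final effective stress: σ'_f = 25.503 + 117 = 142.5 kPa.
σ'_f = 142.5 ≤ σ'_p = 214 kPa, so the clay remains overconsolidated and only the recompression index applies:
S_c = C_r·H/(1+e₀)·log₁₀(σ'_f/σ'_0) = 0.023×3.7/1.99×log₁₀(142.5/25.503)
    = 0.042764 × 0.74722 = 0.03195 m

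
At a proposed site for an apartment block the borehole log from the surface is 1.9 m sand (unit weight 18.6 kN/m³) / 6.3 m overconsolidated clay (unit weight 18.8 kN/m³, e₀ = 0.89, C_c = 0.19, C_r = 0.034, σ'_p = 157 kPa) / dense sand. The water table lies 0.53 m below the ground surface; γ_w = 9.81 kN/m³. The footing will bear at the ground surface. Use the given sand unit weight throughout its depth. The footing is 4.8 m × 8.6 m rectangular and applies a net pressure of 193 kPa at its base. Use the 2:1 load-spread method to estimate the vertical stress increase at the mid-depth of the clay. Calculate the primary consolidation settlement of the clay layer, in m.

Mid-depth of clay below the ground surface: z = 1.9 + 6.3/2 = 5.05 m.
Total vertical stress at mid-clay: σ_v = 18.6×1.9 + 18.8×3.15 = 94.56 kPa.
Pore pressure: u = 9.81×(5.05 − 0.53) = 44.341 kPa.
Initial effective stress: σ'_0 = σ_v − u = 94.56 − 44.341 = 50.219 kPa.
Stress increase at mid-clay by the 2:1 spreading method:
Δσ = qBL/((B+z)(L+z)) = 193×4.8×8.6/((4.8+5.05)(8.6+5.05)) = 59.255 kPa
Final effective stress: σ'_f = 50.219 + 59.255 = 109.47 kPa.
σ'_f = 109.47 ≤ σ'_p = 157 kPa, so the clay remains overconsolidated and only the recompression index applies:
S_c = C_r·H/(1+e₀)·log₁₀(σ'_f/σ'_0) = 0.034×6.3/1.89×log₁₀(109.47/50.219)
    = 0.11333 × 0.33843 = 0.03836 m

S_c ≈ 0.0384 m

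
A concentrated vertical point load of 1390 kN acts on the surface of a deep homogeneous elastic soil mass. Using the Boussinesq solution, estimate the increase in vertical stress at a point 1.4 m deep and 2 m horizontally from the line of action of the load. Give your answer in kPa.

Δσ_z ≈ 21 kPa

Boussinesq vertical stress below a point load on an elastic half-space:
Δσ_z = 3P/(2πz²) · [1 + (r/z)²]^(−5/2)
r/z = 2/1.4 = 1.4286; [1+(r/z)²]^(−5/2) = 0.062019.
Δσ_z = 3×1390/(2π×1.4²) × 0.062019 = 338.61 × 0.062019 = 21 kPa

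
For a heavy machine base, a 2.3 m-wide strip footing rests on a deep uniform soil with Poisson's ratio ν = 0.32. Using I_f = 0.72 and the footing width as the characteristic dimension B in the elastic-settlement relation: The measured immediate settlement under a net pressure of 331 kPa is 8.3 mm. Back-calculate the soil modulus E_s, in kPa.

S_e = q·B·(1−ν²)/E_s · I_f  ⇒  E_s = q·B·(1−ν²)·I_f / S_e.
E_s = 331 × 2.3 × 0.8976 × 0.72 / 0.0083 = 59280 kPa

E_s ≈ 59300 kPa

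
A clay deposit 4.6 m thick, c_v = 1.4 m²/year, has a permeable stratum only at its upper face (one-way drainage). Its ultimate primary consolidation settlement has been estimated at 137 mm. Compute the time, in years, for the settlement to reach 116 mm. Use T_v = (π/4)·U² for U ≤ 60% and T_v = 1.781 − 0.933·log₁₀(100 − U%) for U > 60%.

t ≈ 10.2 years

Drainage path length: H_d = H = 4.6 m (single drainage).
U = S(t)/S_ult = 116/137 = 0.8467.
U > 60%: T_v = 1.781 − 0.933·log₁₀(100 − 84.672) = 0.67493.
t = T_v·H_d²/c_v = 0.67493×4.6²/1.4 = 10.2 years.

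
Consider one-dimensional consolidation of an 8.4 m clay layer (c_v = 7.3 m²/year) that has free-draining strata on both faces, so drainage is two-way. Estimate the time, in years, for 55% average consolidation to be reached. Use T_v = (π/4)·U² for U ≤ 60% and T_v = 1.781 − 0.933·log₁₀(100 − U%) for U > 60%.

t ≈ 0.574 years

Drainage path length: H_d = H/2 = 4.2 m (double drainage).
U ≤ 60%: T_v = (π/4)·U² = (π/4)×0.55² = 0.23758.
t = T_v·H_d²/c_v = 0.23758×4.2²/7.3 = 0.5741 years.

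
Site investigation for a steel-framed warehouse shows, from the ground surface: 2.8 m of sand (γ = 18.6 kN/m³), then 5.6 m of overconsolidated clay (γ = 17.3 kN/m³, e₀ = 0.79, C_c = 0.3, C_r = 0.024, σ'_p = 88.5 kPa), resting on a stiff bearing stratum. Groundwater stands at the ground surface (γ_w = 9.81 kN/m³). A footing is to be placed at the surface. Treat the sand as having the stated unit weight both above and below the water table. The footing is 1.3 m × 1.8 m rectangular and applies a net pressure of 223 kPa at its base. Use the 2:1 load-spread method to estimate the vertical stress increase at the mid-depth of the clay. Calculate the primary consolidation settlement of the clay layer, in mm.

S_c ≈ 6.6 mm

Mid-depth of clay below the ground surface: z = 2.8 + 5.6/2 = 5.6 m.
Total vertical stress at mid-clay: σ_v = 18.6×2.8 + 17.3×2.8 = 100.52 kPa.
Pore pressure: u = 9.81×(5.6 − 0) = 54.936 kPa.
Initial effective stress: σ'_0 = σ_v − u = 100.52 − 54.936 = 45.584 kPa.
Stress increase at mid-clay by the 2:1 spreading method:
Δσ = qBL/((B+z)(L+z)) = 223×1.3×1.8/((1.3+5.6)(1.8+5.6)) = 10.22 kPa
Final effective stress: σ'_f = 45.584 + 10.22 = 55.804 kPa.
σ'_f = 55.804 ≤ σ'_p = 88.5 kPa, so the clay remains overconsolidated and only the recompression index applies:
S_c = C_r·H/(1+e₀)·log₁₀(σ'_f/σ'_0) = 0.024×5.6/1.79×log₁₀(55.804/45.584)
    = 0.075084 × 0.087853 = 0.006596 m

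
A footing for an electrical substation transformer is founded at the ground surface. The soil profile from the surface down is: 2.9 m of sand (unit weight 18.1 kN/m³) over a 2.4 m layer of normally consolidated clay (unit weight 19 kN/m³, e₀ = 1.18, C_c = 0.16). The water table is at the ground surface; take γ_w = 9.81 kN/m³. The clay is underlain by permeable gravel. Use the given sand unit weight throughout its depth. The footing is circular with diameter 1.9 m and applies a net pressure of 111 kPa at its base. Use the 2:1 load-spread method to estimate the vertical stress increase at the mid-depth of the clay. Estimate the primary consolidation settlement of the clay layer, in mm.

Mid-depth of clay below the ground surface: z = 2.9 + 2.4/2 = 4.1 m.
Total vertical stress at mid-clay: σ_v = 18.1×2.9 + 19×1.2 = 75.29 kPa.
Pore pressure: u = 9.81×(4.1 − 0) = 40.221 kPa.
Initial effective stress: σ'_0 = σ_v − u = 75.29 − 40.221 = 35.069 kPa.
Stress increase at mid-clay by the 2:1 spreading method:
Δσ ≈ qD²/(D+z)² = 111×1.9²/(1.9+4.1)² = 11.131 kPa
Final effective stress: σ'_f = σ'_0 + Δσ = 35.069 + 11.131 = 46.2 kPa.
Normally consolidated clay, so the full stress increment lies on the virgin compression line:
S_c = C_c·H/(1+e₀)·log₁₀(σ'_f/σ'_0) = 0.16×2.4/(1+1.18)×log₁₀(46.2/35.069)
    = 0.17615 × 0.11972 = 0.02109 m

S_c ≈ 21.1 mm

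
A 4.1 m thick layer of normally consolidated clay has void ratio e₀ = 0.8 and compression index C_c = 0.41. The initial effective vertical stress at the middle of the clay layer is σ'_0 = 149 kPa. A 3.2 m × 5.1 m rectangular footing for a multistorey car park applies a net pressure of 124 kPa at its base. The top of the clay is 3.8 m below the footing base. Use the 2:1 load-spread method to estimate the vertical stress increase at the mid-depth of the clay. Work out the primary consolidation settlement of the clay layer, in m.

S_c ≈ 0.0521 m

Mid-depth of clay below the footing base: z = 3.8 + 4.1/2 = 5.85 m.
Stress increase at mid-clay by the 2:1 spreading method:
Δσ = qBL/((B+z)(L+z)) = 124×3.2×5.1/((3.2+5.85)(5.1+5.85)) = 20.421 kPa
Final effective stress: σ'_f = σ'_0 + Δσ = 149 + 20.421 = 169.42 kPa.
Normally consolidated clay, so the full stress increment lies on the virgin compression line:
S_c = C_c·H/(1+e₀)·log₁₀(σ'_f/σ'_0) = 0.41×4.1/(1+0.8)×log₁₀(169.42/149)
    = 0.93389 × 0.055778 = 0.05209 m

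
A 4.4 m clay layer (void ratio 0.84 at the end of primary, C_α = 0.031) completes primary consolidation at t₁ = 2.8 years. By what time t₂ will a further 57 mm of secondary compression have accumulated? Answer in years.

S_s = C_α·H/(1+e_p)·log₁₀(t₂/t₁) ⇒ log₁₀(t₂/t₁) = S_s·(1+e_p)/(C_α·H).
log₁₀(t₂/t₁) = 0.057 × (1+0.84) / (0.031×4.4) = 0.7689
t₂ = t₁ × 10^0.7689 = 2.8 × 5.874 = 16.45 years

t₂ ≈ 16.4 years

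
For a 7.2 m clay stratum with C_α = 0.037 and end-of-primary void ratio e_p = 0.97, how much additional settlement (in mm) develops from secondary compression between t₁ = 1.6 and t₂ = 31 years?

S_s ≈ 174 mm

Secondary compression: S_s = C_α·H/(1+e_p)·log₁₀(t₂/t₁)
S_s = 0.037×7.2/(1+0.97)×log₁₀(31/1.6)
    = 0.1352 × 1.287 = 0.1741 m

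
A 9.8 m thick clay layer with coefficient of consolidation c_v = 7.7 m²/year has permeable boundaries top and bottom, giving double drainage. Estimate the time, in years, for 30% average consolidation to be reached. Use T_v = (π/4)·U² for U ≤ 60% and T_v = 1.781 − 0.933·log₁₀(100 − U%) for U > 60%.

Drainage path length: H_d = H/2 = 4.9 m (double drainage).
U ≤ 60%: T_v = (π/4)·U² = (π/4)×0.3² = 0.070686.
t = T_v·H_d²/c_v = 0.070686×4.9²/7.7 = 0.2204 years.

t ≈ 0.22 years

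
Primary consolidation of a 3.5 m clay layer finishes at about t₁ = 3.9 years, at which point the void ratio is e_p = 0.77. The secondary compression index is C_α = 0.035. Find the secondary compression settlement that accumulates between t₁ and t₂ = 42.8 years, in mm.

S_s ≈ 72 mm

Secondary compression: S_s = C_α·H/(1+e_p)·log₁₀(t₂/t₁)
S_s = 0.035×3.5/(1+0.77)×log₁₀(42.8/3.9)
    = 0.06921 × 1.04 = 0.072 m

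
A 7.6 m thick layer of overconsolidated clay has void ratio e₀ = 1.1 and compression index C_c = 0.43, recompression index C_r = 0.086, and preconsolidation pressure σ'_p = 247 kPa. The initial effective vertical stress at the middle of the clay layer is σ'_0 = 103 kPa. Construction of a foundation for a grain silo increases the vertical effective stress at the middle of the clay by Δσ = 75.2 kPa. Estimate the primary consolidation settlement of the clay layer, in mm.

S_c ≈ 74.1 mm

Final effective stress: σ'_f = 103 + 75.2 = 178.2 kPa.
σ'_f = 178.2 ≤ σ'_p = 247 kPa, so the clay remains overconsolidated and only the recompression index applies:
S_c = C_r·H/(1+e₀)·log₁₀(σ'_f/σ'_0) = 0.086×7.6/2.1×log₁₀(178.2/103)
    = 0.31123 × 0.23807 = 0.0741 m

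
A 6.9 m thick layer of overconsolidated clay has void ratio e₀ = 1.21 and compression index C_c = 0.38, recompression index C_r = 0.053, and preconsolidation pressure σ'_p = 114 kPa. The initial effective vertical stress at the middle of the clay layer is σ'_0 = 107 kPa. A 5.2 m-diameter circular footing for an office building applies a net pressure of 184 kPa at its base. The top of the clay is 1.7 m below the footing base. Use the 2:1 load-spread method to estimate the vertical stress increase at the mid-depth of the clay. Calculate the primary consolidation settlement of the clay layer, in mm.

S_c ≈ 158 mm

Mid-depth of clay below the footing base: z = 1.7 + 6.9/2 = 5.15 m.
Stress increase at mid-clay by the 2:1 spreading method:
Δσ ≈ qD²/(D+z)² = 184×5.2²/(5.2+5.15)² = 46.446 kPa
Final effective stress: σ'_f = 107 + 46.446 = 153.45 kPa.
σ'_f = 153.45 > σ'_p = 114 kPa, so the stress path crosses the preconsolidation pressure — recompression up to σ'_p, then virgin compression beyond:
S_c = H/(1+e₀)·[C_r·log₁₀(σ'_p/σ'_0) + C_c·log₁₀(σ'_f/σ'_p)]
    = 6.9/2.21 × [0.053×log₁₀(114/107) + 0.38×log₁₀(153.45/114)]
    = 3.1222 × [0.0014586 + 0.049044] = 0.1577 m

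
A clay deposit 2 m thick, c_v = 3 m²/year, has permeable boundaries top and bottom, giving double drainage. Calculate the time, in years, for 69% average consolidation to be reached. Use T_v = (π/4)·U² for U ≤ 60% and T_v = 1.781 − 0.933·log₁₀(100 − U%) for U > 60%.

t ≈ 0.13 years

Drainage path length: H_d = H/2 = 1 m (double drainage).
U > 60%: T_v = 1.781 − 0.933·log₁₀(100 − 69) = 0.38956.
t = T_v·H_d²/c_v = 0.38956×1²/3 = 0.1299 years.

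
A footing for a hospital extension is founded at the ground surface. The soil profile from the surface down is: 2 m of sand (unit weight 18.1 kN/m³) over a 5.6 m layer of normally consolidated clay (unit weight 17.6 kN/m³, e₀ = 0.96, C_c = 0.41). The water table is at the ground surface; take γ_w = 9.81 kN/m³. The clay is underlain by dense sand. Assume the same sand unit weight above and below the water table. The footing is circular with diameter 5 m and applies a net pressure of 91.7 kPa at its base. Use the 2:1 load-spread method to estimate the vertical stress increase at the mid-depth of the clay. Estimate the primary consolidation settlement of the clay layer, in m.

S_c ≈ 0.246 m

Mid-depth of clay below the ground surface: z = 2 + 5.6/2 = 4.8 m.
Total vertical stress at mid-clay: σ_v = 18.1×2 + 17.6×2.8 = 85.48 kPa.
Pore pressure: u = 9.81×(4.8 − 0) = 47.088 kPa.
Initial effective stress: σ'_0 = σ_v − u = 85.48 − 47.088 = 38.392 kPa.
Stress increase at mid-clay by the 2:1 spreading method:
Δσ ≈ qD²/(D+z)² = 91.7×5²/(5+4.8)² = 23.87 kPa
Final effective stress: σ'_f = σ'_0 + Δσ = 38.392 + 23.87 = 62.262 kPa.
Normally consolidated clay, so the full stress increment lies on the virgin compression line:
S_c = C_c·H/(1+e₀)·log₁₀(σ'_f/σ'_0) = 0.41×5.6/(1+0.96)×log₁₀(62.262/38.392)
    = 1.1714 × 0.20998 = 0.246 m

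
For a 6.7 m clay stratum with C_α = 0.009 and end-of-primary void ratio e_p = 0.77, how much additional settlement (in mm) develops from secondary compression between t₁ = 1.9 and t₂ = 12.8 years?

S_s ≈ 28.2 mm

Secondary compression: S_s = C_α·H/(1+e_p)·log₁₀(t₂/t₁)
S_s = 0.009×6.7/(1+0.77)×log₁₀(12.8/1.9)
    = 0.03407 × 0.8285 = 0.02822 m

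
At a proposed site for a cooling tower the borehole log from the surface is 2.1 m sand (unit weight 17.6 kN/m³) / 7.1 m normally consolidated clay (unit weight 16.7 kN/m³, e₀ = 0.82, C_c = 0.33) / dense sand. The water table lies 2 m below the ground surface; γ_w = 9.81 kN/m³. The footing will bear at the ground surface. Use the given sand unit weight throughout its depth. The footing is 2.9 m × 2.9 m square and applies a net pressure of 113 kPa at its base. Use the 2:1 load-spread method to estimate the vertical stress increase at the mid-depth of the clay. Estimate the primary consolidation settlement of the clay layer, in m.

Mid-depth of clay below the ground surface: z = 2.1 + 7.1/2 = 5.65 m.
Total vertical stress at mid-clay: σ_v = 17.6×2.1 + 16.7×3.55 = 96.245 kPa.
Pore pressure: u = 9.81×(5.65 − 2) = 35.806 kPa.
Initial effective stress: σ'_0 = σ_v − u = 96.245 − 35.806 = 60.439 kPa.
Stress increase at mid-clay by the 2:1 spreading method:
Δσ = qBL/((B+z)(L+z)) = 113×2.9×2.9/((2.9+5.65)(2.9+5.65)) = 13 kPa
Final effective stress: σ'_f = σ'_0 + Δσ = 60.439 + 13 = 73.439 kPa.
Normally consolidated clay, so the full stress increment lies on the virgin compression line:
S_c = C_c·H/(1+e₀)·log₁₀(σ'_f/σ'_0) = 0.33×7.1/(1+0.82)×log₁₀(73.439/60.439)
    = 1.2874 × 0.084609 = 0.1089 m

S_c ≈ 0.109 m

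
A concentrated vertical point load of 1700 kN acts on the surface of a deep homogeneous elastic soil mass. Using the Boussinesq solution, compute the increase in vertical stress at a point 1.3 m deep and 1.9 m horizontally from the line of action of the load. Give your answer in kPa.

Boussinesq vertical stress below a point load on an elastic half-space:
Δσ_z = 3P/(2πz²) · [1 + (r/z)²]^(−5/2)
r/z = 1.9/1.3 = 1.4615; [1+(r/z)²]^(−5/2) = 0.057415.
Δσ_z = 3×1700/(2π×1.3²) × 0.057415 = 480.29 × 0.057415 = 27.58 kPa

Δσ_z ≈ 27.6 kPa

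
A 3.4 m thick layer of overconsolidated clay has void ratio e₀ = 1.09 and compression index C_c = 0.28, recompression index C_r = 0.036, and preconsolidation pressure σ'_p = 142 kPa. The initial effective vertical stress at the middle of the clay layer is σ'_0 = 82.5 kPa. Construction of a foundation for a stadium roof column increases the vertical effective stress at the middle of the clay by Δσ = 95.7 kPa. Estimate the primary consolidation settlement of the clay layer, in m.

S_c ≈ 0.0587 m

Final effective stress: σ'_f = 82.5 + 95.7 = 178.2 kPa.
σ'_f = 178.2 > σ'_p = 142 kPa, so the stress path crosses the preconsolidation pressure — recompression up to σ'_p, then virgin compression beyond:
S_c = H/(1+e₀)·[C_r·log₁₀(σ'_p/σ'_0) + C_c·log₁₀(σ'_f/σ'_p)]
    = 3.4/2.09 × [0.036×log₁₀(142/82.5) + 0.28×log₁₀(178.2/142)]
    = 1.6268 × [0.00849 + 0.027613] = 0.05873 m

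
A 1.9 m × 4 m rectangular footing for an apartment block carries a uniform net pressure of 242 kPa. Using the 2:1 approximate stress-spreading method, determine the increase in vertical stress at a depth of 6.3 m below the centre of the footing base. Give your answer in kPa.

Δσ_z ≈ 21.8 kPa

By the 2:1 method the load spreads at 1 horizontal : 2 vertical, so at depth z the loaded area has grown by z in each plan dimension:
Δσ = qBL/((B+z)(L+z)) = 242×1.9×4/((1.9+6.3)(4+6.3)) = 21.776 kPa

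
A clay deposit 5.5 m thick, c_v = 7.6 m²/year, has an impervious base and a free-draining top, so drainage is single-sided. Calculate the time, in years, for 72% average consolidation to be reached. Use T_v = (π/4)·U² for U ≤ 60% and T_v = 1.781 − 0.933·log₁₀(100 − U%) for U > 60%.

Drainage path length: H_d = H = 5.5 m (single drainage).
U > 60%: T_v = 1.781 − 0.933·log₁₀(100 − 72) = 0.4308.
t = T_v·H_d²/c_v = 0.4308×5.5²/7.6 = 1.715 years.

t ≈ 1.71 years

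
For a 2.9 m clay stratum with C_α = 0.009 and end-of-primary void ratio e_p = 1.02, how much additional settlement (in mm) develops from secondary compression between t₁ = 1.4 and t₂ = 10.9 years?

S_s ≈ 11.5 mm

Secondary compression: S_s = C_α·H/(1+e_p)·log₁₀(t₂/t₁)
S_s = 0.009×2.9/(1+1.02)×log₁₀(10.9/1.4)
    = 0.01292 × 0.8913 = 0.01152 m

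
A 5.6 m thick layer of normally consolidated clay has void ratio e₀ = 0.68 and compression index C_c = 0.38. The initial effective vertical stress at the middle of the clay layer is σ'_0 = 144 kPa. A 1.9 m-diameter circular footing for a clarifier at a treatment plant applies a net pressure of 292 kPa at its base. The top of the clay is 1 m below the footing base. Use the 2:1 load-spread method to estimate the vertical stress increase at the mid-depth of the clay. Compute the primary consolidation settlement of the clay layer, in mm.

S_c ≈ 112 mm

Mid-depth of clay below the footing base: z = 1 + 5.6/2 = 3.8 m.
Stress increase at mid-clay by the 2:1 spreading method:
Δσ ≈ qD²/(D+z)² = 292×1.9²/(1.9+3.8)² = 32.444 kPa
Final effective stress: σ'_f = σ'_0 + Δσ = 144 + 32.444 = 176.44 kPa.
Normally consolidated clay, so the full stress increment lies on the virgin compression line:
S_c = C_c·H/(1+e₀)·log₁₀(σ'_f/σ'_0) = 0.38×5.6/(1+0.68)×log₁₀(176.44/144)
    = 1.2667 × 0.088235 = 0.1118 m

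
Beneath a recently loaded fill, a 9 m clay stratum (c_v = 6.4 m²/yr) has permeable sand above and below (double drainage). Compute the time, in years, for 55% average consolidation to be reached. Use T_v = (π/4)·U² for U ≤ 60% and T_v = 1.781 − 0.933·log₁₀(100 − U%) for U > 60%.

Drainage path length: H_d = H/2 = 4.5 m (double drainage).
U ≤ 60%: T_v = (π/4)·U² = (π/4)×0.55² = 0.23758.
t = T_v·H_d²/c_v = 0.23758×4.5²/6.4 = 0.7517 years.

t ≈ 0.752 years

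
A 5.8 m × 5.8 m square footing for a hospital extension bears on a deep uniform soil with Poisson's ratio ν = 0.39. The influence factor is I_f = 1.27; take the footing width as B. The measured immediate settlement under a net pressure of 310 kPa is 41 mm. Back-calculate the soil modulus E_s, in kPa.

S_e = q·B·(1−ν²)/E_s · I_f  ⇒  E_s = q·B·(1−ν²)·I_f / S_e.
E_s = 310 × 5.8 × 0.8479 × 1.27 / 0.041 = 47220 kPa

E_s ≈ 47200 kPa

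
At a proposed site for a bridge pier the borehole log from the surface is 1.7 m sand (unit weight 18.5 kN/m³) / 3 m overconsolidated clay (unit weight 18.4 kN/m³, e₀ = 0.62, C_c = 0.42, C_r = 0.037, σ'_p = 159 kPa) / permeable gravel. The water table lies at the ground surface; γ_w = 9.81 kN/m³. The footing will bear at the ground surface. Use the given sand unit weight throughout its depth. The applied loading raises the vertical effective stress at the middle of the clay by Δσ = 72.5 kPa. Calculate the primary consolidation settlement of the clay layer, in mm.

Mid-depth of clay below the ground surface: z = 1.7 + 3/2 = 3.2 m.
Total vertical stress at mid-clay: σ_v = 18.5×1.7 + 18.4×1.5 = 59.05 kPa.
Pore pressure: u = 9.81×(3.2 − 0) = 31.392 kPa.
Initial effective stress: σ'_0 = σ_v − u = 59.05 − 31.392 = 27.658 kPa.
Final effective stress: σ'_f = 27.658 + 72.5 = 100.16 kPa.
σ'_f = 100.16 ≤ σ'_p = 159 kPa, so the clay remains overconsolidated and only the recompression index applies:
S_c = C_r·H/(1+e₀)·log₁₀(σ'_f/σ'_0) = 0.037×3/1.62×log₁₀(100.16/27.658)
    = 0.06852 × 0.55887 = 0.03829 m

S_c ≈ 38.3 mm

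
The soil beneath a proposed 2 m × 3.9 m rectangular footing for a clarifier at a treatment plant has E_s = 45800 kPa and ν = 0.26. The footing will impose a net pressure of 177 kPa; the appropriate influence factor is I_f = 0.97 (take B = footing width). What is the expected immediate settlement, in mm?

S_e ≈ 6.99 mm

Immediate (elastic) settlement: S_e = q·B·(1−ν²)/E_s · I_f.
S_e = 177 × 2 × (1 − 0.26²) / 45800 × 0.97
    = 177 × 2 × 0.9324 / 45800 × 0.97
    = 0.006991 m = 6.991 mm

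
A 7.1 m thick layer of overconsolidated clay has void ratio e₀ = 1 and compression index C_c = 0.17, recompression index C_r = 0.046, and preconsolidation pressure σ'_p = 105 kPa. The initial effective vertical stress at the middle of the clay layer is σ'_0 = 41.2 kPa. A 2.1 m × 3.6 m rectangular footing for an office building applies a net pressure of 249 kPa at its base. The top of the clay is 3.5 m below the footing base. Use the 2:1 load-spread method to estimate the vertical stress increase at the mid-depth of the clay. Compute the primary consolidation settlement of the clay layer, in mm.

Mid-depth of clay below the footing base: z = 3.5 + 7.1/2 = 7.05 m.
Stress increase at mid-clay by the 2:1 spreading method:
Δσ = qBL/((B+z)(L+z)) = 249×2.1×3.6/((2.1+7.05)(3.6+7.05)) = 19.317 kPa
Final effective stress: σ'_f = 41.2 + 19.317 = 60.517 kPa.
σ'_f = 60.517 ≤ σ'_p = 105 kPa, so the clay remains overconsolidated and only the recompression index applies:
S_c = C_r·H/(1+e₀)·log₁₀(σ'_f/σ'_0) = 0.046×7.1/2×log₁₀(60.517/41.2)
    = 0.1633 × 0.16698 = 0.02727 m

S_c ≈ 27.3 mm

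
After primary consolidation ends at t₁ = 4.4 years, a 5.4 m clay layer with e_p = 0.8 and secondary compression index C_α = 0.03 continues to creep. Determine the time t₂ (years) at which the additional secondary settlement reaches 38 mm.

t₂ ≈ 11.6 years

S_s = C_α·H/(1+e_p)·log₁₀(t₂/t₁) ⇒ log₁₀(t₂/t₁) = S_s·(1+e_p)/(C_α·H).
log₁₀(t₂/t₁) = 0.038 × (1+0.8) / (0.03×5.4) = 0.4222
t₂ = t₁ × 10^0.4222 = 4.4 × 2.644 = 11.63 years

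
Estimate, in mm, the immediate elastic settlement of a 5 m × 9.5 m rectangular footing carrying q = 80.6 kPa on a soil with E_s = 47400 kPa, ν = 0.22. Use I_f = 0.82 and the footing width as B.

S_e ≈ 6.63 mm

Immediate (elastic) settlement: S_e = q·B·(1−ν²)/E_s · I_f.
S_e = 80.6 × 5 × (1 − 0.22²) / 47400 × 0.82
    = 80.6 × 5 × 0.9516 / 47400 × 0.82
    = 0.006634 m = 6.634 mm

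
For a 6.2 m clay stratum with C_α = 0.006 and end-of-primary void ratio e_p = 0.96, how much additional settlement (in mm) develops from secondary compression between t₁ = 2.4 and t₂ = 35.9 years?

Secondary compression: S_s = C_α·H/(1+e_p)·log₁₀(t₂/t₁)
S_s = 0.006×6.2/(1+0.96)×log₁₀(35.9/2.4)
    = 0.01898 × 1.175 = 0.0223 m

S_s ≈ 22.3 mm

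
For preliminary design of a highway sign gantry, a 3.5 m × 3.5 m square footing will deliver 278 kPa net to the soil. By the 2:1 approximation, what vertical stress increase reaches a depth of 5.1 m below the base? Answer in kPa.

Δσ_z ≈ 46 kPa

By the 2:1 method the load spreads at 1 horizontal : 2 vertical, so at depth z the loaded area has grown by z in each plan dimension:
Δσ = qBL/((B+z)(L+z)) = 278×3.5×3.5/((3.5+5.1)(3.5+5.1)) = 46.045 kPa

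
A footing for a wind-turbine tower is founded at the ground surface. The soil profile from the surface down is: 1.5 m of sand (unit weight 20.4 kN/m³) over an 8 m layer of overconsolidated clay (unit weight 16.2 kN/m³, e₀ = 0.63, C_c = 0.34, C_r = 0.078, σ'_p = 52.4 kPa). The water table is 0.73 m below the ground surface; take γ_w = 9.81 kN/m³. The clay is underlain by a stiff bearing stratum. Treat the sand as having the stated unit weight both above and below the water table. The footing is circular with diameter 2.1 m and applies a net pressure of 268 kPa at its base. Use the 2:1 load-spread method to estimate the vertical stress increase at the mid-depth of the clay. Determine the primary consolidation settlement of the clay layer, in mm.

Mid-depth of clay below the ground surface: z = 1.5 + 8/2 = 5.5 m.
Total vertical stress at mid-clay: σ_v = 20.4×1.5 + 16.2×4 = 95.4 kPa.
Pore pressure: u = 9.81×(5.5 − 0.73) = 46.794 kPa.
Initial effective stress: σ'_0 = σ_v − u = 95.4 − 46.794 = 48.606 kPa.
Stress increase at mid-clay by the 2:1 spreading method:
Δσ ≈ qD²/(D+z)² = 268×2.1²/(2.1+5.5)² = 20.462 kPa
Final effective stress: σ'_f = 48.606 + 20.462 = 69.068 kPa.
σ'_f = 69.068 > σ'_p = 52.4 kPa, so the stress path crosses the preconsolidation pressure — recompression up to σ'_p, then virgin compression beyond:
S_c = H/(1+e₀)·[C_r·log₁₀(σ'_p/σ'_0) + C_c·log₁₀(σ'_f/σ'_p)]
    = 8/1.63 × [0.078×log₁₀(52.4/48.606) + 0.34×log₁₀(69.068/52.4)]
    = 4.908 × [0.002546 + 0.040782] = 0.2127 m

S_c ≈ 213 mm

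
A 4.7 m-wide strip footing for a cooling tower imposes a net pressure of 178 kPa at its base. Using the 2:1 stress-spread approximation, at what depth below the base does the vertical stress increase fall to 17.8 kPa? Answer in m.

z ≈ 42.3 m

2:1 spreading — at depth z the loaded area has grown by z in each plan dimension:
qB/(B+z) = Δσ_z ⇒ z = qB/Δσ_z − B = 178×4.7/17.8 − 4.7 = 42.3 m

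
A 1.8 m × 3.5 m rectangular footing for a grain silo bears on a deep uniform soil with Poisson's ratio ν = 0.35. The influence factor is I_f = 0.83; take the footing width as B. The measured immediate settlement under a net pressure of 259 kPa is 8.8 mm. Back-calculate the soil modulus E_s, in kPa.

E_s ≈ 38600 kPa

S_e = q·B·(1−ν²)/E_s · I_f  ⇒  E_s = q·B·(1−ν²)·I_f / S_e.
E_s = 259 × 1.8 × 0.8775 × 0.83 / 0.0088 = 38580 kPa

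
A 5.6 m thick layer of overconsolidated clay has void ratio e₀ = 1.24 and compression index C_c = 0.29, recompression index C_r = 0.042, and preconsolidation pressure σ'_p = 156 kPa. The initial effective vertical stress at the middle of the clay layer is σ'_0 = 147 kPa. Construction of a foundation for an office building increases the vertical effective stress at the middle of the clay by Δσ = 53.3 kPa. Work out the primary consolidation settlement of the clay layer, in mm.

S_c ≈ 81.4 mm

Final effective stress: σ'_f = 147 + 53.3 = 200.3 kPa.
σ'_f = 200.3 > σ'_p = 156 kPa, so the stress path crosses the preconsolidation pressure — recompression up to σ'_p, then virgin compression beyond:
S_c = H/(1+e₀)·[C_r·log₁₀(σ'_p/σ'_0) + C_c·log₁₀(σ'_f/σ'_p)]
    = 5.6/2.24 × [0.042×log₁₀(156/147) + 0.29×log₁₀(200.3/156)]
    = 2.5 × [0.0010839 + 0.031481] = 0.08141 m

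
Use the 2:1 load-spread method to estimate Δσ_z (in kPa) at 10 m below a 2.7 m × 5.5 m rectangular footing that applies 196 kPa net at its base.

Δσ_z ≈ 14.8 kPa

By the 2:1 method the load spreads at 1 horizontal : 2 vertical, so at depth z the loaded area has grown by z in each plan dimension:
Δσ = qBL/((B+z)(L+z)) = 196×2.7×5.5/((2.7+10)(5.5+10)) = 14.786 kPa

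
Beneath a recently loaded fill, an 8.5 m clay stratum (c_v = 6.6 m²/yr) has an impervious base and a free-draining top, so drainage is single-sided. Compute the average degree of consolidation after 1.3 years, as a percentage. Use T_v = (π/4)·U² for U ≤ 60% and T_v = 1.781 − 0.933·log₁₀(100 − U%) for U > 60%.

Drainage path length: H_d = H = 8.5 m (single drainage).
T_v = c_v·t/H_d² = 6.6×1.3/8.5² = 0.11875.
T_v = 0.11875 corresponds to the U ≤ 60% branch:
U = √(4T_v/π) = 0.3888

U ≈ 38.9 %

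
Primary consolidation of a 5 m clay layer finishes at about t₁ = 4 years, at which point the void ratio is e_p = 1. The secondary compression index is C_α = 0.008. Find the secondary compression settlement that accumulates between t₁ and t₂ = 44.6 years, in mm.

S_s ≈ 20.9 mm

Secondary compression: S_s = C_α·H/(1+e_p)·log₁₀(t₂/t₁)
S_s = 0.008×5/(1+1)×log₁₀(44.6/4)
    = 0.02 × 1.047 = 0.02095 m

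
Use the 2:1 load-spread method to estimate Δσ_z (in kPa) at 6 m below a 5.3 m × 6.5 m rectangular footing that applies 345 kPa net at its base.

Δσ_z ≈ 84.1 kPa

By the 2:1 method the load spreads at 1 horizontal : 2 vertical, so at depth z the loaded area has grown by z in each plan dimension:
Δσ = qBL/((B+z)(L+z)) = 345×5.3×6.5/((5.3+6)(6.5+6)) = 84.143 kPa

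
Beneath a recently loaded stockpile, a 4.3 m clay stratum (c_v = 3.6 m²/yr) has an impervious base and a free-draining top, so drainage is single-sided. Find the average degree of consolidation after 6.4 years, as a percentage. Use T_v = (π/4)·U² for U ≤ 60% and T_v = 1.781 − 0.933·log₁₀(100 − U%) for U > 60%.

Drainage path length: H_d = H = 4.3 m (single drainage).
T_v = c_v·t/H_d² = 3.6×6.4/4.3² = 1.2461.
T_v = 1.2461 corresponds to the U > 60% branch:
U = 1 − 10^((1.781 − T_v)/0.933)/100 = 0.9626

U ≈ 96.3 %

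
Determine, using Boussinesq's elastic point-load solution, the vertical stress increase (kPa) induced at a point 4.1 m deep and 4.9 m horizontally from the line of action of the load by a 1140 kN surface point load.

Δσ_z ≈ 3.52 kPa

Boussinesq vertical stress below a point load on an elastic half-space:
Δσ_z = 3P/(2πz²) · [1 + (r/z)²]^(−5/2)
r/z = 4.9/4.1 = 1.1951; [1+(r/z)²]^(−5/2) = 0.10883.
Δσ_z = 3×1140/(2π×4.1²) × 0.10883 = 32.38 × 0.10883 = 3.524 kPa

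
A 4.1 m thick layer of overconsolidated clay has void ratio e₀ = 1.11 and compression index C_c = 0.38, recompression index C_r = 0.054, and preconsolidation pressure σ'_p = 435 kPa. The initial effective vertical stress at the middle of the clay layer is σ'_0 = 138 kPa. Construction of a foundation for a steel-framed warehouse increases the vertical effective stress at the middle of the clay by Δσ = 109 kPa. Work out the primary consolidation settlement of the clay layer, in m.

S_c ≈ 0.0265 m

Final effective stress: σ'_f = 138 + 109 = 247 kPa.
σ'_f = 247 ≤ σ'_p = 435 kPa, so the clay remains overconsolidated and only the recompression index applies:
S_c = C_r·H/(1+e₀)·log₁₀(σ'_f/σ'_0) = 0.054×4.1/2.11×log₁₀(247/138)
    = 0.10493 × 0.25282 = 0.02653 m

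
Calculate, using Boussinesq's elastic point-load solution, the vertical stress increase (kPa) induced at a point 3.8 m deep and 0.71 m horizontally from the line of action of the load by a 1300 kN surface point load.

Δσ_z ≈ 39.5 kPa

Boussinesq vertical stress below a point load on an elastic half-space:
Δσ_z = 3P/(2πz²) · [1 + (r/z)²]^(−5/2)
r/z = 0.71/3.8 = 0.18684; [1+(r/z)²]^(−5/2) = 0.91779.
Δσ_z = 3×1300/(2π×3.8²) × 0.91779 = 42.985 × 0.91779 = 39.45 kPa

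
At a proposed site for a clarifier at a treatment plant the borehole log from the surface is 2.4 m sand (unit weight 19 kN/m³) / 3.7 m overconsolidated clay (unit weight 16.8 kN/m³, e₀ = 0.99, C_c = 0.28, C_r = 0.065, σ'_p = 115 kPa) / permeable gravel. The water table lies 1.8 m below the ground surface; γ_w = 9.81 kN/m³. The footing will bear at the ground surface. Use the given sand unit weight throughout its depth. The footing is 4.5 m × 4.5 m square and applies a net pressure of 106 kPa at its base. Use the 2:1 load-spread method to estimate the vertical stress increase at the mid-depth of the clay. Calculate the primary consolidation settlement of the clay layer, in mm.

S_c ≈ 22.4 mm

Mid-depth of clay below the ground surface: z = 2.4 + 3.7/2 = 4.25 m.
Total vertical stress at mid-clay: σ_v = 19×2.4 + 16.8×1.85 = 76.68 kPa.
Pore pressure: u = 9.81×(4.25 − 1.8) = 24.035 kPa.
Initial effective stress: σ'_0 = σ_v − u = 76.68 − 24.035 = 52.645 kPa.
Stress increase at mid-clay by the 2:1 spreading method:
Δσ = qBL/((B+z)(L+z)) = 106×4.5×4.5/((4.5+4.25)(4.5+4.25)) = 28.036 kPa
Final effective stress: σ'_f = 52.645 + 28.036 = 80.681 kPa.
σ'_f = 80.681 ≤ σ'_p = 115 kPa, so the clay remains overconsolidated and only the recompression index applies:
S_c = C_r·H/(1+e₀)·log₁₀(σ'_f/σ'_0) = 0.065×3.7/1.99×log₁₀(80.681/52.645)
    = 0.12085 × 0.18541 = 0.02241 m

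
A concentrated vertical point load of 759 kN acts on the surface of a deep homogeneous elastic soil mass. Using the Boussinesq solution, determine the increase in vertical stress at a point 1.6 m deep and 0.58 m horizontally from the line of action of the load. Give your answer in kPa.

Δσ_z ≈ 104 kPa

Boussinesq vertical stress below a point load on an elastic half-space:
Δσ_z = 3P/(2πz²) · [1 + (r/z)²]^(−5/2)
r/z = 0.58/1.6 = 0.3625; [1+(r/z)²]^(−5/2) = 0.73444.
Δσ_z = 3×759/(2π×1.6²) × 0.73444 = 141.56 × 0.73444 = 104 kPa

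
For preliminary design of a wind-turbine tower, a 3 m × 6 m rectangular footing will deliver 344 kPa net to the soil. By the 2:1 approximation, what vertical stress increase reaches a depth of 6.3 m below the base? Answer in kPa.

Δσ_z ≈ 54.1 kPa

By the 2:1 method the load spreads at 1 horizontal : 2 vertical, so at depth z the loaded area has grown by z in each plan dimension:
Δσ = qBL/((B+z)(L+z)) = 344×3×6/((3+6.3)(6+6.3)) = 54.131 kPa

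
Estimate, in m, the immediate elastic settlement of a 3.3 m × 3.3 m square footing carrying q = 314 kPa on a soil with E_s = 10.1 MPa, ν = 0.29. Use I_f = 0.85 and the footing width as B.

S_e ≈ 0.0799 m

Immediate (elastic) settlement: S_e = q·B·(1−ν²)/E_s · I_f.
E_s = 10.1 MPa = 10100 kPa.
S_e = 314 × 3.3 × (1 − 0.29²) / 10100 × 0.85
    = 314 × 3.3 × 0.9159 / 10100 × 0.85
    = 0.07987 m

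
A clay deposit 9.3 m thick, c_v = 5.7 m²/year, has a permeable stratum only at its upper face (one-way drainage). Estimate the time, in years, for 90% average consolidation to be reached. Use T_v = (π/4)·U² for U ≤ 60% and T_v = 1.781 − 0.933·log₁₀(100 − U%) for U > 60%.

Drainage path length: H_d = H = 9.3 m (single drainage).
U > 60%: T_v = 1.781 − 0.933·log₁₀(100 − 90) = 0.848.
t = T_v·H_d²/c_v = 0.848×9.3²/5.7 = 12.87 years.

t ≈ 12.9 years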